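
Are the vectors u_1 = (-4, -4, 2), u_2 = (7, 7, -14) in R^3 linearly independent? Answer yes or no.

yes

Form the matrix with these vectors as rows and row reduce.
R2 ← R2 + (7/4)·R1: [0, 0, -21/2]
2 nonzero rows, so the 2 vectors span a space of dimension 2.
Since 2 = 2, the vectors are linearly independent.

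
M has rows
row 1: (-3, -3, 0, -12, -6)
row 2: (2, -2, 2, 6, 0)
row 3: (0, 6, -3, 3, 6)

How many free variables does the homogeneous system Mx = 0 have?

3

Row reduce to echelon form.
R2 ← R2 + (2/3)·R1: [0, -4, 2, -2, -4]
R3 ← R3 + (3/2)·R2: [0, 0, 0, 0, 0]
2 nonzero rows, so rank(M) = 2.
M has 5 columns; by rank–nullity, nullity = 5 − 2 = 3.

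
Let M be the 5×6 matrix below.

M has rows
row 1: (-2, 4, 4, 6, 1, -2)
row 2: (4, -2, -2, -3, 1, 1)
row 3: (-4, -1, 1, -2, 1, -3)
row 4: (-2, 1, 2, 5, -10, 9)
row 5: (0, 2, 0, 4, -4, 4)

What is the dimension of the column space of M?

4

Row reduce to echelon form.
R2 ← R2 + (2)·R1: [0, 6, 6, 9, 3, -3]
R3 ← R3 − (2)·R1: [0, -9, -7, -14, -1, 1]
R4 ← R4 − R1: [0, -3, -2, -1, -11, 11]
R3 ← R3 + (3/2)·R2: [0, 0, 2, -1/2, 7/2, -7/2]
R4 ← R4 + (1/2)·R2: [0, 0, 1, 7/2, -19/2, 19/2]
R5 ← R5 − (1/3)·R2: [0, 0, -2, 1, -5, 5]
R4 ← R4 − (1/2)·R3: [0, 0, 0, 15/4, -45/4, 45/4]
R5 ← R5 + R3: [0, 0, 0, 1/2, -3/2, 3/2]
R5 ← R5 − (2/15)·R4: [0, 0, 0, 0, 0, 0]
Echelon form has 4 nonzero rows, so rank(M) = 4.
The column space has dimension equal to the rank: 4.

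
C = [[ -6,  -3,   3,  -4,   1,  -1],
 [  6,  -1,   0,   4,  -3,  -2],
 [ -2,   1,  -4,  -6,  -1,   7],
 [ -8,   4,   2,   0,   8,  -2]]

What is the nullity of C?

3

Row reduce to echelon form.
R2 ← R2 + R1: [0, -4, 3, 0, -2, -3]
R3 ← R3 − (1/3)·R1: [0, 2, -5, -14/3, -4/3, 22/3]
R4 ← R4 − (4/3)·R1: [0, 8, -2, 16/3, 20/3, -2/3]
R3 ← R3 + (1/2)·R2: [0, 0, -7/2, -14/3, -7/3, 35/6]
R4 ← R4 + (2)·R2: [0, 0, 4, 16/3, 8/3, -20/3]
R4 ← R4 + (8/7)·R3: [0, 0, 0, 0, 0, 0]
3 nonzero rows, so rank(C) = 3.
C has 6 columns; by rank–nullity, nullity = 6 − 3 = 3.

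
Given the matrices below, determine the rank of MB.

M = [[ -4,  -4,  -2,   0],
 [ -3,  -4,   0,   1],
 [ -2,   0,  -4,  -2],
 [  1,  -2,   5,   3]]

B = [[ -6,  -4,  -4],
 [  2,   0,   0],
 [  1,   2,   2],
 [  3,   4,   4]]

First compute MB:
[[ 14,  12,  12],
 [ 13,  16,  16],
 [  2,  -8,  -8],
 [  4,  18,  18]]
Now row reduce the product.
R2 ← R2 − (13/14)·R1: [0, 34/7, 34/7]
R3 ← R3 − (1/7)·R1: [0, -68/7, -68/7]
R4 ← R4 − (2/7)·R1: [0, 102/7, 102/7]
R3 ← R3 + (2)·R2: [0, 0, 0]
R4 ← R4 − (3)·R2: [0, 0, 0]
2 nonzero rows, so rank(MB) = 2.

2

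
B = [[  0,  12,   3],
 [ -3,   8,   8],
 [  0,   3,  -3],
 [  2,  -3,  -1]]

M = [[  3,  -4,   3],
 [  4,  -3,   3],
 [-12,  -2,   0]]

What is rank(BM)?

First compute BM:
[[ 12, -42,  36],
 [-73, -28,  15],
 [ 48,  -3,   9],
 [  6,   3,  -3]]
Now row reduce the product.
R2 ← R2 + (73/12)·R1: [0, -567/2, 234]
R3 ← R3 − (4)·R1: [0, 165, -135]
R4 ← R4 − (1/2)·R1: [0, 24, -21]
R3 ← R3 + (110/189)·R2: [0, 0, 25/21]
R4 ← R4 + (16/189)·R2: [0, 0, -25/21]
R4 ← R4 + R3: [0, 0, 0]
3 nonzero rows, so rank(BM) = 3.

3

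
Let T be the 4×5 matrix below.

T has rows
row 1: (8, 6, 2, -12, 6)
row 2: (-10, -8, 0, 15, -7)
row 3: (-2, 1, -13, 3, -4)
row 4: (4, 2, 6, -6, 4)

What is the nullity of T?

3

Row reduce to echelon form.
R2 ← R2 + (5/4)·R1: [0, -1/2, 5/2, 0, 1/2]
R3 ← R3 + (1/4)·R1: [0, 5/2, -25/2, 0, -5/2]
R4 ← R4 − (1/2)·R1: [0, -1, 5, 0, 1]
R3 ← R3 + (5)·R2: [0, 0, 0, 0, 0]
R4 ← R4 − (2)·R2: [0, 0, 0, 0, 0]
2 nonzero rows, so rank(T) = 2.
T has 5 columns; by rank–nullity, nullity = 5 − 2 = 3.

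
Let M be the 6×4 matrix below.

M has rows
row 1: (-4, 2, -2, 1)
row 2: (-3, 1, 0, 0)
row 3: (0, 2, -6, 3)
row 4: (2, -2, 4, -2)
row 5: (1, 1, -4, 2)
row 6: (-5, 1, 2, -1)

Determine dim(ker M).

2

Row reduce to echelon form.
R2 ← R2 − (3/4)·R1: [0, -1/2, 3/2, -3/4]
R4 ← R4 + (1/2)·R1: [0, -1, 3, -3/2]
R5 ← R5 + (1/4)·R1: [0, 3/2, -9/2, 9/4]
R6 ← R6 − (5/4)·R1: [0, -3/2, 9/2, -9/4]
R3 ← R3 + (4)·R2: [0, 0, 0, 0]
R4 ← R4 − (2)·R2: [0, 0, 0, 0]
R5 ← R5 + (3)·R2: [0, 0, 0, 0]
R6 ← R6 − (3)·R2: [0, 0, 0, 0]
2 nonzero rows, so rank(M) = 2.
M has 4 columns; by rank–nullity, nullity = 4 − 2 = 2.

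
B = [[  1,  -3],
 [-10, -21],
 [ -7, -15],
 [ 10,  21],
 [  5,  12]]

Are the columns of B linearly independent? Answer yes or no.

yes

Row reduce B to echelon form.
R2 ← R2 + (10)·R1: [0, -51]
R3 ← R3 + (7)·R1: [0, -36]
R4 ← R4 − (10)·R1: [0, 51]
R5 ← R5 − (5)·R1: [0, 27]
R3 ← R3 − (12/17)·R2: [0, 0]
R4 ← R4 + R2: [0, 0]
R5 ← R5 + (9/17)·R2: [0, 0]
2 pivots among 2 columns.
Every column is a pivot column, so the columns are linearly independent.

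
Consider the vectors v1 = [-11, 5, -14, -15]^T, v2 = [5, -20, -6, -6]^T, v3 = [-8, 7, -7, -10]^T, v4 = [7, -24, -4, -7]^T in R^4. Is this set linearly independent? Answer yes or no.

yes

Form the matrix with these vectors as rows and row reduce.
R2 ← R2 + (5/11)·R1: [0, -195/11, -136/11, -141/11]
R3 ← R3 − (8/11)·R1: [0, 37/11, 35/11, 10/11]
R4 ← R4 + (7/11)·R1: [0, -229/11, -142/11, -182/11]
R3 ← R3 + (37/195)·R2: [0, 0, 163/195, -99/65]
R4 ← R4 − (229/195)·R2: [0, 0, 314/195, -97/65]
R4 ← R4 − (314/163)·R3: [0, 0, 0, 235/163]
4 nonzero rows, so the 4 vectors span a space of dimension 4.
Since 4 = 4, the vectors are linearly independent.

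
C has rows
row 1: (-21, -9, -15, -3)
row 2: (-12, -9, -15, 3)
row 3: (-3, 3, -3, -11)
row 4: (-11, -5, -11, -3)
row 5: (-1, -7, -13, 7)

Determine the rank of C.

3

Row reduce to echelon form.
R2 ← R2 − (4/7)·R1: [0, -27/7, -45/7, 33/7]
R3 ← R3 − (1/7)·R1: [0, 30/7, -6/7, -74/7]
R4 ← R4 − (11/21)·R1: [0, -2/7, -22/7, -10/7]
R5 ← R5 − (1/21)·R1: [0, -46/7, -86/7, 50/7]
R3 ← R3 + (10/9)·R2: [0, 0, -8, -16/3]
R4 ← R4 − (2/27)·R2: [0, 0, -8/3, -16/9]
R5 ← R5 − (46/27)·R2: [0, 0, -4/3, -8/9]
R4 ← R4 − (1/3)·R3: [0, 0, 0, 0]
R5 ← R5 − (1/6)·R3: [0, 0, 0, 0]
Echelon form has 3 nonzero rows, so rank(C) = 3.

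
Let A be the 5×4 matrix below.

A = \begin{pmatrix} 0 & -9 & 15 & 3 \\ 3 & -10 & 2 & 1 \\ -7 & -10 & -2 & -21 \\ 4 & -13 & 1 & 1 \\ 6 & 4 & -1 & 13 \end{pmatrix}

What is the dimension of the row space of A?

4

Row reduce to echelon form.
Swap R1 ↔ R2
R3 ← R3 + (7/3)·R1: [0, -100/3, 8/3, -56/3]
R4 ← R4 − (4/3)·R1: [0, 1/3, -5/3, -1/3]
R5 ← R5 − (2)·R1: [0, 24, -5, 11]
R3 ← R3 − (100/27)·R2: [0, 0, -476/9, -268/9]
R4 ← R4 + (1/27)·R2: [0, 0, -10/9, -2/9]
R5 ← R5 + (8/3)·R2: [0, 0, 35, 19]
R4 ← R4 − (5/238)·R3: [0, 0, 0, 48/119]
R5 ← R5 + (45/68)·R3: [0, 0, 0, -12/17]
R5 ← R5 + (7/4)·R4: [0, 0, 0, 0]
Echelon form has 4 nonzero rows, so rank(A) = 4.
The row space has dimension equal to the rank: 4.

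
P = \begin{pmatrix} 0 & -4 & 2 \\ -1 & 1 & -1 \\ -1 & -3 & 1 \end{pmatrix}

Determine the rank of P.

Row reduce to echelon form.
Swap R1 ↔ R2
R3 ← R3 − R1: [0, -4, 2]
R3 ← R3 − R2: [0, 0, 0]
Echelon form has 2 nonzero rows, so rank(P) = 2.

2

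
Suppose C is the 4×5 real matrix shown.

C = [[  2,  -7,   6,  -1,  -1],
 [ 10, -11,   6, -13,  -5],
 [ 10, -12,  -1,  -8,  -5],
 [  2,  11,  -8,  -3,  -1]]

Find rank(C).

Row reduce to echelon form.
R2 ← R2 − (5)·R1: [0, 24, -24, -8, 0]
R3 ← R3 − (5)·R1: [0, 23, -31, -3, 0]
R4 ← R4 − R1: [0, 18, -14, -2, 0]
R3 ← R3 − (23/24)·R2: [0, 0, -8, 14/3, 0]
R4 ← R4 − (3/4)·R2: [0, 0, 4, 4, 0]
R4 ← R4 + (1/2)·R3: [0, 0, 0, 19/3, 0]
Echelon form has 4 nonzero rows, so rank(C) = 4.

4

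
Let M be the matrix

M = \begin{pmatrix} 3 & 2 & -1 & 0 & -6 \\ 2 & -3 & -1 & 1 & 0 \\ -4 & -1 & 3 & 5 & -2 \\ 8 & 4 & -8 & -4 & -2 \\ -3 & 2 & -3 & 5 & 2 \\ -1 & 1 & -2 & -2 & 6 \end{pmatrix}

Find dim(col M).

Row reduce to echelon form.
R2 ← R2 − (2/3)·R1: [0, -13/3, -1/3, 1, 4]
R3 ← R3 + (4/3)·R1: [0, 5/3, 5/3, 5, -10]
R4 ← R4 − (8/3)·R1: [0, -4/3, -16/3, -4, 14]
R5 ← R5 + R1: [0, 4, -4, 5, -4]
R6 ← R6 + (1/3)·R1: [0, 5/3, -7/3, -2, 4]
R3 ← R3 + (5/13)·R2: [0, 0, 20/13, 70/13, -110/13]
R4 ← R4 − (4/13)·R2: [0, 0, -68/13, -56/13, 166/13]
R5 ← R5 + (12/13)·R2: [0, 0, -56/13, 77/13, -4/13]
R6 ← R6 + (5/13)·R2: [0, 0, -32/13, -21/13, 72/13]
R4 ← R4 + (17/5)·R3: [0, 0, 0, 14, -16]
R5 ← R5 + (14/5)·R3: [0, 0, 0, 21, -24]
R6 ← R6 + (8/5)·R3: [0, 0, 0, 7, -8]
R5 ← R5 − (3/2)·R4: [0, 0, 0, 0, 0]
R6 ← R6 − (1/2)·R4: [0, 0, 0, 0, 0]
Echelon form has 4 nonzero rows, so rank(M) = 4.
The column space has dimension equal to the rank: 4.

4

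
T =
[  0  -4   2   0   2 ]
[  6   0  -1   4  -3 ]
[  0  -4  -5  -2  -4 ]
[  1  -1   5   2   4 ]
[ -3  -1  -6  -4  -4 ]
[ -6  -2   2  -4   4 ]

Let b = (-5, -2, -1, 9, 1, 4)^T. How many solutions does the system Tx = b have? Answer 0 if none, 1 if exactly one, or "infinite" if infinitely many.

Row reduce the augmented matrix [T | b].
Swap R1 ↔ R2
R4 ← R4 − (1/6)·R1: [0, -1, 31/6, 4/3, 9/2, 28/3]
R5 ← R5 + (1/2)·R1: [0, -1, -13/2, -2, -11/2, 0]
R6 ← R6 + R1: [0, -2, 1, 0, 1, 2]
R3 ← R3 − R2: [0, 0, -7, -2, -6, 4]
R4 ← R4 − (1/4)·R2: [0, 0, 14/3, 4/3, 4, 127/12]
R5 ← R5 − (1/4)·R2: [0, 0, -7, -2, -6, 5/4]
R6 ← R6 − (1/2)·R2: [0, 0, 0, 0, 0, 9/2]
R4 ← R4 + (2/3)·R3: [0, 0, 0, 0, 0, 53/4]
R5 ← R5 − R3: [0, 0, 0, 0, 0, -11/4]
R5 ← R5 + (11/53)·R4: [0, 0, 0, 0, 0, 0]
R6 ← R6 − (18/53)·R4: [0, 0, 0, 0, 0, 0]
The echelon form has 4 nonzero rows; the last pivot sits in the augmented column, so rank(T) = 3 but rank([T|b]) = 4.
Since the ranks differ, the system is inconsistent.
It has no solutions.

0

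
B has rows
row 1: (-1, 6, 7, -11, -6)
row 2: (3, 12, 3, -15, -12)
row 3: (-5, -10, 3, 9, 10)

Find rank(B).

Row reduce to echelon form.
R2 ← R2 + (3)·R1: [0, 30, 24, -48, -30]
R3 ← R3 − (5)·R1: [0, -40, -32, 64, 40]
R3 ← R3 + (4/3)·R2: [0, 0, 0, 0, 0]
Echelon form has 2 nonzero rows, so rank(B) = 2.

2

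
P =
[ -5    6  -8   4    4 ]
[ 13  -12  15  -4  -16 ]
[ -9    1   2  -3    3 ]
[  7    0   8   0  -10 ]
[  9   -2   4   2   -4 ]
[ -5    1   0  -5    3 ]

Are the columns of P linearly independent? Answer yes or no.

yes

Row reduce P to echelon form.
R2 ← R2 + (13/5)·R1: [0, 18/5, -29/5, 32/5, -28/5]
R3 ← R3 − (9/5)·R1: [0, -49/5, 82/5, -51/5, -21/5]
R4 ← R4 + (7/5)·R1: [0, 42/5, -16/5, 28/5, -22/5]
R5 ← R5 + (9/5)·R1: [0, 44/5, -52/5, 46/5, 16/5]
R6 ← R6 − R1: [0, -5, 8, -9, -1]
R3 ← R3 + (49/18)·R2: [0, 0, 11/18, 65/9, -175/9]
R4 ← R4 − (7/3)·R2: [0, 0, 31/3, -28/3, 26/3]
R5 ← R5 − (22/9)·R2: [0, 0, 34/9, -58/9, 152/9]
R6 ← R6 + (25/18)·R2: [0, 0, -1/18, -1/9, -79/9]
R4 ← R4 − (186/11)·R3: [0, 0, 0, -1446/11, 3712/11]
R5 ← R5 − (68/11)·R3: [0, 0, 0, -562/11, 1508/11]
R6 ← R6 + (1/11)·R3: [0, 0, 0, 6/11, -116/11]
R5 ← R5 − (281/723)·R4: [0, 0, 0, 0, 4292/723]
R6 ← R6 + (1/241)·R4: [0, 0, 0, 0, -2204/241]
R6 ← R6 + (57/37)·R5: [0, 0, 0, 0, 0]
5 pivots among 5 columns.
Every column is a pivot column, so the columns are linearly independent.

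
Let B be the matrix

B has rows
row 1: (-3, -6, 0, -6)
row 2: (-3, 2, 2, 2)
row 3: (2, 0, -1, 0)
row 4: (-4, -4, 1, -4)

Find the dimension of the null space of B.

2

Row reduce to echelon form.
R2 ← R2 − R1: [0, 8, 2, 8]
R3 ← R3 + (2/3)·R1: [0, -4, -1, -4]
R4 ← R4 − (4/3)·R1: [0, 4, 1, 4]
R3 ← R3 + (1/2)·R2: [0, 0, 0, 0]
R4 ← R4 − (1/2)·R2: [0, 0, 0, 0]
2 nonzero rows, so rank(B) = 2.
B has 4 columns; by rank–nullity, nullity = 4 − 2 = 2.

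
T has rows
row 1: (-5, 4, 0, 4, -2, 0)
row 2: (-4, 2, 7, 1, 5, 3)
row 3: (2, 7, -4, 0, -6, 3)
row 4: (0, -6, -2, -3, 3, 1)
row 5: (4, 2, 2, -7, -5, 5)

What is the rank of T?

5

Row reduce to echelon form.
R2 ← R2 − (4/5)·R1: [0, -6/5, 7, -11/5, 33/5, 3]
R3 ← R3 + (2/5)·R1: [0, 43/5, -4, 8/5, -34/5, 3]
R5 ← R5 + (4/5)·R1: [0, 26/5, 2, -19/5, -33/5, 5]
R3 ← R3 + (43/6)·R2: [0, 0, 277/6, -85/6, 81/2, 49/2]
R4 ← R4 − (5)·R2: [0, 0, -37, 8, -30, -14]
R5 ← R5 + (13/3)·R2: [0, 0, 97/3, -40/3, 22, 18]
R4 ← R4 + (222/277)·R3: [0, 0, 0, -929/277, 681/277, 1561/277]
R5 ← R5 − (194/277)·R3: [0, 0, 0, -945/277, -1763/277, 233/277]
R5 ← R5 − (945/929)·R4: [0, 0, 0, 0, -8236/929, -4544/929]
Echelon form has 5 nonzero rows, so rank(T) = 5.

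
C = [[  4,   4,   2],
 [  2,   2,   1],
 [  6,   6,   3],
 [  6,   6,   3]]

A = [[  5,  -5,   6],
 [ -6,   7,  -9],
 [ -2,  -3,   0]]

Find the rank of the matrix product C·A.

First compute CA:
[[ -8,   2, -12],
 [ -4,   1,  -6],
 [-12,   3, -18],
 [-12,   3, -18]]
Now row reduce the product.
R2 ← R2 − (1/2)·R1: [0, 0, 0]
R3 ← R3 − (3/2)·R1: [0, 0, 0]
R4 ← R4 − (3/2)·R1: [0, 0, 0]
1 nonzero row, so rank(CA) = 1.

1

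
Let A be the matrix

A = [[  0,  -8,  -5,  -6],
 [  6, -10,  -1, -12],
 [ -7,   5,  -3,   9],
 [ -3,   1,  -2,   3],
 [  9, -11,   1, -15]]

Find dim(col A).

2

Row reduce to echelon form.
Swap R1 ↔ R2
R3 ← R3 + (7/6)·R1: [0, -20/3, -25/6, -5]
R4 ← R4 + (1/2)·R1: [0, -4, -5/2, -3]
R5 ← R5 − (3/2)·R1: [0, 4, 5/2, 3]
R3 ← R3 − (5/6)·R2: [0, 0, 0, 0]
R4 ← R4 − (1/2)·R2: [0, 0, 0, 0]
R5 ← R5 + (1/2)·R2: [0, 0, 0, 0]
Echelon form has 2 nonzero rows, so rank(A) = 2.
The column space has dimension equal to the rank: 2.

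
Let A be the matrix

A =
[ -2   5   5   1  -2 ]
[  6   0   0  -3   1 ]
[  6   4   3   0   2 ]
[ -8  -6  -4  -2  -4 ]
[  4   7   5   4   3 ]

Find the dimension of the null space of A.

2

Row reduce to echelon form.
R2 ← R2 + (3)·R1: [0, 15, 15, 0, -5]
R3 ← R3 + (3)·R1: [0, 19, 18, 3, -4]
R4 ← R4 − (4)·R1: [0, -26, -24, -6, 4]
R5 ← R5 + (2)·R1: [0, 17, 15, 6, -1]
R3 ← R3 − (19/15)·R2: [0, 0, -1, 3, 7/3]
R4 ← R4 + (26/15)·R2: [0, 0, 2, -6, -14/3]
R5 ← R5 − (17/15)·R2: [0, 0, -2, 6, 14/3]
R4 ← R4 + (2)·R3: [0, 0, 0, 0, 0]
R5 ← R5 − (2)·R3: [0, 0, 0, 0, 0]
3 nonzero rows, so rank(A) = 3.
A has 5 columns; by rank–nullity, nullity = 5 − 3 = 2.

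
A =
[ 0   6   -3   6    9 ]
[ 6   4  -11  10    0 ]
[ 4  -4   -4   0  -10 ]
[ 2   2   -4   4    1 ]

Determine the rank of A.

2

Row reduce to echelon form.
Swap R1 ↔ R2
R3 ← R3 − (2/3)·R1: [0, -20/3, 10/3, -20/3, -10]
R4 ← R4 − (1/3)·R1: [0, 2/3, -1/3, 2/3, 1]
R3 ← R3 + (10/9)·R2: [0, 0, 0, 0, 0]
R4 ← R4 − (1/9)·R2: [0, 0, 0, 0, 0]
Echelon form has 2 nonzero rows, so rank(A) = 2.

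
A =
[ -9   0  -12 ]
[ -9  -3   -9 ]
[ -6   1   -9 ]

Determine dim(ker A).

Row reduce to echelon form.
R2 ← R2 − R1: [0, -3, 3]
R3 ← R3 − (2/3)·R1: [0, 1, -1]
R3 ← R3 + (1/3)·R2: [0, 0, 0]
2 nonzero rows, so rank(A) = 2.
A has 3 columns; by rank–nullity, nullity = 3 − 2 = 1.

1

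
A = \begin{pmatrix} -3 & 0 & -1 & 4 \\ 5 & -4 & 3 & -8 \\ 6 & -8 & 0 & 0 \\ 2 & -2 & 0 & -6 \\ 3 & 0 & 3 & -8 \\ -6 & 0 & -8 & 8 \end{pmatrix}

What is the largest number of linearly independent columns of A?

Row reduce to echelon form.
R2 ← R2 + (5/3)·R1: [0, -4, 4/3, -4/3]
R3 ← R3 + (2)·R1: [0, -8, -2, 8]
R4 ← R4 + (2/3)·R1: [0, -2, -2/3, -10/3]
R5 ← R5 + R1: [0, 0, 2, -4]
R6 ← R6 − (2)·R1: [0, 0, -6, 0]
R3 ← R3 − (2)·R2: [0, 0, -14/3, 32/3]
R4 ← R4 − (1/2)·R2: [0, 0, -4/3, -8/3]
R4 ← R4 − (2/7)·R3: [0, 0, 0, -40/7]
R5 ← R5 + (3/7)·R3: [0, 0, 0, 4/7]
R6 ← R6 − (9/7)·R3: [0, 0, 0, -96/7]
R5 ← R5 + (1/10)·R4: [0, 0, 0, 0]
R6 ← R6 − (12/5)·R4: [0, 0, 0, 0]
Echelon form has 4 nonzero rows, so rank(A) = 4.
The rank gives the maximum number of linearly independent columns: 4.

4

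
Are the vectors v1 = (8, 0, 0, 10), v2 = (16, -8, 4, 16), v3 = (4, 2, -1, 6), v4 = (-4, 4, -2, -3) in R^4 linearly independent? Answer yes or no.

no

Form the matrix with these vectors as rows and row reduce.
R2 ← R2 − (2)·R1: [0, -8, 4, -4]
R3 ← R3 − (1/2)·R1: [0, 2, -1, 1]
R4 ← R4 + (1/2)·R1: [0, 4, -2, 2]
R3 ← R3 + (1/4)·R2: [0, 0, 0, 0]
R4 ← R4 + (1/2)·R2: [0, 0, 0, 0]
2 nonzero rows, so the 4 vectors span a space of dimension 2.
Since 2 < 4, the vectors are linearly dependent.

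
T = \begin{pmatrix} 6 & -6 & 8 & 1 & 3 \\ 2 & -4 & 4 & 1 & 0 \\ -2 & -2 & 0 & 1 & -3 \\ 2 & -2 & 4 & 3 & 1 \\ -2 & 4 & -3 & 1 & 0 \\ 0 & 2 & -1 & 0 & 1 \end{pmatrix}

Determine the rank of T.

3

Row reduce to echelon form.
R2 ← R2 − (1/3)·R1: [0, -2, 4/3, 2/3, -1]
R3 ← R3 + (1/3)·R1: [0, -4, 8/3, 4/3, -2]
R4 ← R4 − (1/3)·R1: [0, 0, 4/3, 8/3, 0]
R5 ← R5 + (1/3)·R1: [0, 2, -1/3, 4/3, 1]
R3 ← R3 − (2)·R2: [0, 0, 0, 0, 0]
R5 ← R5 + R2: [0, 0, 1, 2, 0]
R6 ← R6 + R2: [0, 0, 1/3, 2/3, 0]
Swap R3 ↔ R4
R5 ← R5 − (3/4)·R3: [0, 0, 0, 0, 0]
R6 ← R6 − (1/4)·R3: [0, 0, 0, 0, 0]
Echelon form has 3 nonzero rows, so rank(T) = 3.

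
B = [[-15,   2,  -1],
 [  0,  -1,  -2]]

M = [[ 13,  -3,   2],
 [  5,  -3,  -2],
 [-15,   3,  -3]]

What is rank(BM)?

First compute BM:
[[-170,  36, -31],
 [ 25,  -3,   8]]
Now row reduce the product.
R2 ← R2 + (5/34)·R1: [0, 39/17, 117/34]
2 nonzero rows, so rank(BM) = 2.

2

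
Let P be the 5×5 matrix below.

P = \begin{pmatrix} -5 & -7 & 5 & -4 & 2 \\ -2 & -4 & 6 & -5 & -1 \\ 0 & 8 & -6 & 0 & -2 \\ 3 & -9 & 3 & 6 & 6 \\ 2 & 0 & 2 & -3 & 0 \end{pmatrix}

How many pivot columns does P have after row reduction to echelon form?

Row reduce to echelon form.
R2 ← R2 − (2/5)·R1: [0, -6/5, 4, -17/5, -9/5]
R4 ← R4 + (3/5)·R1: [0, -66/5, 6, 18/5, 36/5]
R5 ← R5 + (2/5)·R1: [0, -14/5, 4, -23/5, 4/5]
R3 ← R3 + (20/3)·R2: [0, 0, 62/3, -68/3, -14]
R4 ← R4 − (11)·R2: [0, 0, -38, 41, 27]
R5 ← R5 − (7/3)·R2: [0, 0, -16/3, 10/3, 5]
R4 ← R4 + (57/31)·R3: [0, 0, 0, -21/31, 39/31]
R5 ← R5 + (8/31)·R3: [0, 0, 0, -78/31, 43/31]
R5 ← R5 − (26/7)·R4: [0, 0, 0, 0, -23/7]
Echelon form has 5 nonzero rows, so rank(P) = 5.
Each nonzero row contributes one pivot column: 5 pivot columns.

5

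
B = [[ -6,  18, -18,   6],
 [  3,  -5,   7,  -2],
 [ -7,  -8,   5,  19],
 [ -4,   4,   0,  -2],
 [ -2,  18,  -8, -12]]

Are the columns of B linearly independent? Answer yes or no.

Row reduce B to echelon form.
R2 ← R2 + (1/2)·R1: [0, 4, -2, 1]
R3 ← R3 − (7/6)·R1: [0, -29, 26, 12]
R4 ← R4 − (2/3)·R1: [0, -8, 12, -6]
R5 ← R5 − (1/3)·R1: [0, 12, -2, -14]
R3 ← R3 + (29/4)·R2: [0, 0, 23/2, 77/4]
R4 ← R4 + (2)·R2: [0, 0, 8, -4]
R5 ← R5 − (3)·R2: [0, 0, 4, -17]
R4 ← R4 − (16/23)·R3: [0, 0, 0, -400/23]
R5 ← R5 − (8/23)·R3: [0, 0, 0, -545/23]
R5 ← R5 − (109/80)·R4: [0, 0, 0, 0]
4 pivots among 4 columns.
Every column is a pivot column, so the columns are linearly independent.

yes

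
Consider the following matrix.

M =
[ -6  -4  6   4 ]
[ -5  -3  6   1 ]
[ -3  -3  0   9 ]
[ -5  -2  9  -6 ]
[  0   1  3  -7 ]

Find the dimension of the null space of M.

Row reduce to echelon form.
R2 ← R2 − (5/6)·R1: [0, 1/3, 1, -7/3]
R3 ← R3 − (1/2)·R1: [0, -1, -3, 7]
R4 ← R4 − (5/6)·R1: [0, 4/3, 4, -28/3]
R3 ← R3 + (3)·R2: [0, 0, 0, 0]
R4 ← R4 − (4)·R2: [0, 0, 0, 0]
R5 ← R5 − (3)·R2: [0, 0, 0, 0]
2 nonzero rows, so rank(M) = 2.
M has 4 columns; by rank–nullity, nullity = 4 − 2 = 2.

2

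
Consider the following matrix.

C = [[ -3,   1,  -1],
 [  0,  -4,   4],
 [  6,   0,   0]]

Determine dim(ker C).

1

Row reduce to echelon form.
R3 ← R3 + (2)·R1: [0, 2, -2]
R3 ← R3 + (1/2)·R2: [0, 0, 0]
2 nonzero rows, so rank(C) = 2.
C has 3 columns; by rank–nullity, nullity = 3 − 2 = 1.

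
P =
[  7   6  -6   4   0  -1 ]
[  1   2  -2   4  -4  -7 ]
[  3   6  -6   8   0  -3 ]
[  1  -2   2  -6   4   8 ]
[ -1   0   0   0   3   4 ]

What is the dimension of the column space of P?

3

Row reduce to echelon form.
R2 ← R2 − (1/7)·R1: [0, 8/7, -8/7, 24/7, -4, -48/7]
R3 ← R3 − (3/7)·R1: [0, 24/7, -24/7, 44/7, 0, -18/7]
R4 ← R4 − (1/7)·R1: [0, -20/7, 20/7, -46/7, 4, 57/7]
R5 ← R5 + (1/7)·R1: [0, 6/7, -6/7, 4/7, 3, 27/7]
R3 ← R3 − (3)·R2: [0, 0, 0, -4, 12, 18]
R4 ← R4 + (5/2)·R2: [0, 0, 0, 2, -6, -9]
R5 ← R5 − (3/4)·R2: [0, 0, 0, -2, 6, 9]
R4 ← R4 + (1/2)·R3: [0, 0, 0, 0, 0, 0]
R5 ← R5 − (1/2)·R3: [0, 0, 0, 0, 0, 0]
Echelon form has 3 nonzero rows, so rank(P) = 3.
The column space has dimension equal to the rank: 3.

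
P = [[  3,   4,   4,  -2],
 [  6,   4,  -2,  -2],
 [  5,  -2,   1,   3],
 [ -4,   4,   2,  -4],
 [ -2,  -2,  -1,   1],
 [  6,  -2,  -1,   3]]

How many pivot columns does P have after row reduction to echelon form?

3

Row reduce to echelon form.
R2 ← R2 − (2)·R1: [0, -4, -10, 2]
R3 ← R3 − (5/3)·R1: [0, -26/3, -17/3, 19/3]
R4 ← R4 + (4/3)·R1: [0, 28/3, 22/3, -20/3]
R5 ← R5 + (2/3)·R1: [0, 2/3, 5/3, -1/3]
R6 ← R6 − (2)·R1: [0, -10, -9, 7]
R3 ← R3 − (13/6)·R2: [0, 0, 16, 2]
R4 ← R4 + (7/3)·R2: [0, 0, -16, -2]
R5 ← R5 + (1/6)·R2: [0, 0, 0, 0]
R6 ← R6 − (5/2)·R2: [0, 0, 16, 2]
R4 ← R4 + R3: [0, 0, 0, 0]
R6 ← R6 − R3: [0, 0, 0, 0]
Echelon form has 3 nonzero rows, so rank(P) = 3.
Each nonzero row contributes one pivot column: 3 pivot columns.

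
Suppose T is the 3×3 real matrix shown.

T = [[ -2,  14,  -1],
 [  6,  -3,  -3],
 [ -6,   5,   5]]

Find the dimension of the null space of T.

Row reduce to echelon form.
R2 ← R2 + (3)·R1: [0, 39, -6]
R3 ← R3 − (3)·R1: [0, -37, 8]
R3 ← R3 + (37/39)·R2: [0, 0, 30/13]
3 nonzero rows, so rank(T) = 3.
T has 3 columns; by rank–nullity, nullity = 3 − 3 = 0.

0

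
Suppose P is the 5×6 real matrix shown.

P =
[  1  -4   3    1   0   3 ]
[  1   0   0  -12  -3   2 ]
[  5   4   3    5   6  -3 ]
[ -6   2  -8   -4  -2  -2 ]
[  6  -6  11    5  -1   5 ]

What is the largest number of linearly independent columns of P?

4

Row reduce to echelon form.
R2 ← R2 − R1: [0, 4, -3, -13, -3, -1]
R3 ← R3 − (5)·R1: [0, 24, -12, 0, 6, -18]
R4 ← R4 + (6)·R1: [0, -22, 10, 2, -2, 16]
R5 ← R5 − (6)·R1: [0, 18, -7, -1, -1, -13]
R3 ← R3 − (6)·R2: [0, 0, 6, 78, 24, -12]
R4 ← R4 + (11/2)·R2: [0, 0, -13/2, -139/2, -37/2, 21/2]
R5 ← R5 − (9/2)·R2: [0, 0, 13/2, 115/2, 25/2, -17/2]
R4 ← R4 + (13/12)·R3: [0, 0, 0, 15, 15/2, -5/2]
R5 ← R5 − (13/12)·R3: [0, 0, 0, -27, -27/2, 9/2]
R5 ← R5 + (9/5)·R4: [0, 0, 0, 0, 0, 0]
Echelon form has 4 nonzero rows, so rank(P) = 4.
The rank gives the maximum number of linearly independent columns: 4.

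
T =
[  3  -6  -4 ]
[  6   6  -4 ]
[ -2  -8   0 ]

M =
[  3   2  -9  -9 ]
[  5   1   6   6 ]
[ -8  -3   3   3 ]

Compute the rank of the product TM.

First compute TM:
[[ 11,  12, -75, -75],
 [ 80,  30, -30, -30],
 [-46, -12, -30, -30]]
Now row reduce the product.
R2 ← R2 − (80/11)·R1: [0, -630/11, 5670/11, 5670/11]
R3 ← R3 + (46/11)·R1: [0, 420/11, -3780/11, -3780/11]
R3 ← R3 + (2/3)·R2: [0, 0, 0, 0]
2 nonzero rows, so rank(TM) = 2.

2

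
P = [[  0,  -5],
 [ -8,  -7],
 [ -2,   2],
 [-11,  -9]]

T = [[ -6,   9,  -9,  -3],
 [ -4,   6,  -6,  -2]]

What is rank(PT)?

First compute PT:
[[ 20, -30,  30,  10],
 [ 76, -114, 114,  38],
 [  4,  -6,   6,   2],
 [102, -153, 153,  51]]
Now row reduce the product.
R2 ← R2 − (19/5)·R1: [0, 0, 0, 0]
R3 ← R3 − (1/5)·R1: [0, 0, 0, 0]
R4 ← R4 − (51/10)·R1: [0, 0, 0, 0]
1 nonzero row, so rank(PT) = 1.

1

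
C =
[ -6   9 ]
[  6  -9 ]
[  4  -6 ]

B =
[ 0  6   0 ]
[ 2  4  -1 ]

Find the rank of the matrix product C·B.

1

First compute CB:
[[ 18,   0,  -9],
 [-18,   0,   9],
 [-12,   0,   6]]
Now row reduce the product.
R2 ← R2 + R1: [0, 0, 0]
R3 ← R3 + (2/3)·R1: [0, 0, 0]
1 nonzero row, so rank(CB) = 1.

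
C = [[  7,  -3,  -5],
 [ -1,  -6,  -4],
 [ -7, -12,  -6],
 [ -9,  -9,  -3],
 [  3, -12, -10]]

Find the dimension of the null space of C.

Row reduce to echelon form.
R2 ← R2 + (1/7)·R1: [0, -45/7, -33/7]
R3 ← R3 + R1: [0, -15, -11]
R4 ← R4 + (9/7)·R1: [0, -90/7, -66/7]
R5 ← R5 − (3/7)·R1: [0, -75/7, -55/7]
R3 ← R3 − (7/3)·R2: [0, 0, 0]
R4 ← R4 − (2)·R2: [0, 0, 0]
R5 ← R5 − (5/3)·R2: [0, 0, 0]
2 nonzero rows, so rank(C) = 2.
C has 3 columns; by rank–nullity, nullity = 3 − 2 = 1.

1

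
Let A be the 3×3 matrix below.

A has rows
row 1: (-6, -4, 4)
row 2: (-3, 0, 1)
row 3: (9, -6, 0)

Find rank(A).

Row reduce to echelon form.
R2 ← R2 − (1/2)·R1: [0, 2, -1]
R3 ← R3 + (3/2)·R1: [0, -12, 6]
R3 ← R3 + (6)·R2: [0, 0, 0]
Echelon form has 2 nonzero rows, so rank(A) = 2.

2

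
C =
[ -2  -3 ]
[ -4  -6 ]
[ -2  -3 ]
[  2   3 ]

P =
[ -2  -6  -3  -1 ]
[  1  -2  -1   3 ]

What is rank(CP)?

First compute CP:
[[  1,  18,   9,  -7],
 [  2,  36,  18, -14],
 [  1,  18,   9,  -7],
 [ -1, -18,  -9,   7]]
Now row reduce the product.
R2 ← R2 − (2)·R1: [0, 0, 0, 0]
R3 ← R3 − R1: [0, 0, 0, 0]
R4 ← R4 + R1: [0, 0, 0, 0]
1 nonzero row, so rank(CP) = 1.

1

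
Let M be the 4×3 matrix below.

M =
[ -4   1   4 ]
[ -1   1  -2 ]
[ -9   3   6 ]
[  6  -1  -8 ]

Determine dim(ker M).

1

Row reduce to echelon form.
R2 ← R2 − (1/4)·R1: [0, 3/4, -3]
R3 ← R3 − (9/4)·R1: [0, 3/4, -3]
R4 ← R4 + (3/2)·R1: [0, 1/2, -2]
R3 ← R3 − R2: [0, 0, 0]
R4 ← R4 − (2/3)·R2: [0, 0, 0]
2 nonzero rows, so rank(M) = 2.
M has 3 columns; by rank–nullity, nullity = 3 − 2 = 1.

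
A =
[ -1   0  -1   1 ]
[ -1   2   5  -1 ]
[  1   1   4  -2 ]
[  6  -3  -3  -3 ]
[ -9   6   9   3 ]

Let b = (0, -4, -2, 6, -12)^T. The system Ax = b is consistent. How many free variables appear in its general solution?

Row reduce the augmented matrix [A | b].
R2 ← R2 − R1: [0, 2, 6, -2, -4]
R3 ← R3 + R1: [0, 1, 3, -1, -2]
R4 ← R4 + (6)·R1: [0, -3, -9, 3, 6]
R5 ← R5 − (9)·R1: [0, 6, 18, -6, -12]
R3 ← R3 − (1/2)·R2: [0, 0, 0, 0, 0]
R4 ← R4 + (3/2)·R2: [0, 0, 0, 0, 0]
R5 ← R5 − (3)·R2: [0, 0, 0, 0, 0]
The echelon form has 2 nonzero rows, and every pivot lies in the first 4 columns, so rank(A) = rank([A|b]) = 2.
The system is consistent.
Free variables = (unknowns) − (rank) = 4 − 2 = 2.

2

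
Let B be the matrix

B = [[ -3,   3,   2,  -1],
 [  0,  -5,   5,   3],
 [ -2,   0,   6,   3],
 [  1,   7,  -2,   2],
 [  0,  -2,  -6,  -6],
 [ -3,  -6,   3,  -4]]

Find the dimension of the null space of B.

0

Row reduce to echelon form.
R3 ← R3 − (2/3)·R1: [0, -2, 14/3, 11/3]
R4 ← R4 + (1/3)·R1: [0, 8, -4/3, 5/3]
R6 ← R6 − R1: [0, -9, 1, -3]
R3 ← R3 − (2/5)·R2: [0, 0, 8/3, 37/15]
R4 ← R4 + (8/5)·R2: [0, 0, 20/3, 97/15]
R5 ← R5 − (2/5)·R2: [0, 0, -8, -36/5]
R6 ← R6 − (9/5)·R2: [0, 0, -8, -42/5]
R4 ← R4 − (5/2)·R3: [0, 0, 0, 3/10]
R5 ← R5 + (3)·R3: [0, 0, 0, 1/5]
R6 ← R6 + (3)·R3: [0, 0, 0, -1]
R5 ← R5 − (2/3)·R4: [0, 0, 0, 0]
R6 ← R6 + (10/3)·R4: [0, 0, 0, 0]
4 nonzero rows, so rank(B) = 4.
B has 4 columns; by rank–nullity, nullity = 4 − 4 = 0.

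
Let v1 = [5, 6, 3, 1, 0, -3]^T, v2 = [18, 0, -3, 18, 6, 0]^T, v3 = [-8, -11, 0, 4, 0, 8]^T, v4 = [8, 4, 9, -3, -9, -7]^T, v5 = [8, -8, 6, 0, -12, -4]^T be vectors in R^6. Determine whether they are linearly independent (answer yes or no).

Form the matrix with these vectors as rows and row reduce.
R2 ← R2 − (18/5)·R1: [0, -108/5, -69/5, 72/5, 6, 54/5]
R3 ← R3 + (8/5)·R1: [0, -7/5, 24/5, 28/5, 0, 16/5]
R4 ← R4 − (8/5)·R1: [0, -28/5, 21/5, -23/5, -9, -11/5]
R5 ← R5 − (8/5)·R1: [0, -88/5, 6/5, -8/5, -12, 4/5]
R3 ← R3 − (7/108)·R2: [0, 0, 205/36, 14/3, -7/18, 5/2]
R4 ← R4 − (7/27)·R2: [0, 0, 70/9, -25/3, -95/9, -5]
R5 ← R5 − (22/27)·R2: [0, 0, 112/9, -40/3, -152/9, -8]
R4 ← R4 − (56/41)·R3: [0, 0, 0, -603/41, -411/41, -345/41]
R5 ← R5 − (448/205)·R3: [0, 0, 0, -4824/205, -3288/205, -552/41]
R5 ← R5 − (8/5)·R4: [0, 0, 0, 0, 0, 0]
4 nonzero rows, so the 5 vectors span a space of dimension 4.
Since 4 < 5, the vectors are linearly dependent.

no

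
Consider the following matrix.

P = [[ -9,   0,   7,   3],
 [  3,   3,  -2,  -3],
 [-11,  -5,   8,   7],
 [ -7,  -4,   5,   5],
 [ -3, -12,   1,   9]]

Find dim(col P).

Row reduce to echelon form.
R2 ← R2 + (1/3)·R1: [0, 3, 1/3, -2]
R3 ← R3 − (11/9)·R1: [0, -5, -5/9, 10/3]
R4 ← R4 − (7/9)·R1: [0, -4, -4/9, 8/3]
R5 ← R5 − (1/3)·R1: [0, -12, -4/3, 8]
R3 ← R3 + (5/3)·R2: [0, 0, 0, 0]
R4 ← R4 + (4/3)·R2: [0, 0, 0, 0]
R5 ← R5 + (4)·R2: [0, 0, 0, 0]
Echelon form has 2 nonzero rows, so rank(P) = 2.
The column space has dimension equal to the rank: 2.

2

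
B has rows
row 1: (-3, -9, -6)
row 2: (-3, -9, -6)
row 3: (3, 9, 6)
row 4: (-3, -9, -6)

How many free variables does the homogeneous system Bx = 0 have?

2

Row reduce to echelon form.
R2 ← R2 − R1: [0, 0, 0]
R3 ← R3 + R1: [0, 0, 0]
R4 ← R4 − R1: [0, 0, 0]
1 nonzero row, so rank(B) = 1.
B has 3 columns; by rank–nullity, nullity = 3 − 1 = 2.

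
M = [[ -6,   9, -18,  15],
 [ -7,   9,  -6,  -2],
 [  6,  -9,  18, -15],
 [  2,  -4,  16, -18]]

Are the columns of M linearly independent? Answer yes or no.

Row reduce M to echelon form.
R2 ← R2 − (7/6)·R1: [0, -3/2, 15, -39/2]
R3 ← R3 + R1: [0, 0, 0, 0]
R4 ← R4 + (1/3)·R1: [0, -1, 10, -13]
R4 ← R4 − (2/3)·R2: [0, 0, 0, 0]
2 pivots among 4 columns.
Only 2 < 4 pivot columns, so the columns are linearly dependent.

no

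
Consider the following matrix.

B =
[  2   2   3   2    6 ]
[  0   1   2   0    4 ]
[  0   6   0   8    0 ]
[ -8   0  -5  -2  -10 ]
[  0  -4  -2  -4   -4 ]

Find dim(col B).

3

Row reduce to echelon form.
R4 ← R4 + (4)·R1: [0, 8, 7, 6, 14]
R3 ← R3 − (6)·R2: [0, 0, -12, 8, -24]
R4 ← R4 − (8)·R2: [0, 0, -9, 6, -18]
R5 ← R5 + (4)·R2: [0, 0, 6, -4, 12]
R4 ← R4 − (3/4)·R3: [0, 0, 0, 0, 0]
R5 ← R5 + (1/2)·R3: [0, 0, 0, 0, 0]
Echelon form has 3 nonzero rows, so rank(B) = 3.
The column space has dimension equal to the rank: 3.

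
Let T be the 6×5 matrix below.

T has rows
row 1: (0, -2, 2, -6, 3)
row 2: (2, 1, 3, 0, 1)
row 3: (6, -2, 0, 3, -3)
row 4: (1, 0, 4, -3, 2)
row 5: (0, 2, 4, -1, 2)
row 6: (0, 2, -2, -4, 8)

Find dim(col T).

4

Row reduce to echelon form.
Swap R1 ↔ R2
R3 ← R3 − (3)·R1: [0, -5, -9, 3, -6]
R4 ← R4 − (1/2)·R1: [0, -1/2, 5/2, -3, 3/2]
R3 ← R3 − (5/2)·R2: [0, 0, -14, 18, -27/2]
R4 ← R4 − (1/4)·R2: [0, 0, 2, -3/2, 3/4]
R5 ← R5 + R2: [0, 0, 6, -7, 5]
R6 ← R6 + R2: [0, 0, 0, -10, 11]
R4 ← R4 + (1/7)·R3: [0, 0, 0, 15/14, -33/28]
R5 ← R5 + (3/7)·R3: [0, 0, 0, 5/7, -11/14]
R5 ← R5 − (2/3)·R4: [0, 0, 0, 0, 0]
R6 ← R6 + (28/3)·R4: [0, 0, 0, 0, 0]
Echelon form has 4 nonzero rows, so rank(T) = 4.
The column space has dimension equal to the rank: 4.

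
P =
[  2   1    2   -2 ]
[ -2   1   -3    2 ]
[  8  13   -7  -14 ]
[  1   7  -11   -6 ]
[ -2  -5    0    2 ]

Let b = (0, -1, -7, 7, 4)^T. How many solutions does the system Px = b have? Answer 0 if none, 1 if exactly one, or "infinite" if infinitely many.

Row reduce the augmented matrix [P | b].
R2 ← R2 + R1: [0, 2, -1, 0, -1]
R3 ← R3 − (4)·R1: [0, 9, -15, -6, -7]
R4 ← R4 − (1/2)·R1: [0, 13/2, -12, -5, 7]
R5 ← R5 + R1: [0, -4, 2, 0, 4]
R3 ← R3 − (9/2)·R2: [0, 0, -21/2, -6, -5/2]
R4 ← R4 − (13/4)·R2: [0, 0, -35/4, -5, 41/4]
R5 ← R5 + (2)·R2: [0, 0, 0, 0, 2]
R4 ← R4 − (5/6)·R3: [0, 0, 0, 0, 37/3]
R5 ← R5 − (6/37)·R4: [0, 0, 0, 0, 0]
The echelon form has 4 nonzero rows; the last pivot sits in the augmented column, so rank(P) = 3 but rank([P|b]) = 4.
Since the ranks differ, the system is inconsistent.
It has no solutions.

0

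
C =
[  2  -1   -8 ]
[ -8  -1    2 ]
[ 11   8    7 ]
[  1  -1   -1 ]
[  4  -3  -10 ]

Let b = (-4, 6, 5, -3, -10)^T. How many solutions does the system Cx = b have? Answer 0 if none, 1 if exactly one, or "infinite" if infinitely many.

Row reduce the augmented matrix [C | b].
R2 ← R2 + (4)·R1: [0, -5, -30, -10]
R3 ← R3 − (11/2)·R1: [0, 27/2, 51, 27]
R4 ← R4 − (1/2)·R1: [0, -1/2, 3, -1]
R5 ← R5 − (2)·R1: [0, -1, 6, -2]
R3 ← R3 + (27/10)·R2: [0, 0, -30, 0]
R4 ← R4 − (1/10)·R2: [0, 0, 6, 0]
R5 ← R5 − (1/5)·R2: [0, 0, 12, 0]
R4 ← R4 + (1/5)·R3: [0, 0, 0, 0]
R5 ← R5 + (2/5)·R3: [0, 0, 0, 0]
The echelon form has 3 nonzero rows, and every pivot lies in the first 3 columns, so rank(C) = rank([C|b]) = 3.
The system is consistent.
rank = 3 = number of unknowns, so the solution is unique.

1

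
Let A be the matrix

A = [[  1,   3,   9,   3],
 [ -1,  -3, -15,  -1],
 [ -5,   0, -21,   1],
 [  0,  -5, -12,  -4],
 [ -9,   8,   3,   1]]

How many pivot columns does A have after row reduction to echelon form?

3

Row reduce to echelon form.
R2 ← R2 + R1: [0, 0, -6, 2]
R3 ← R3 + (5)·R1: [0, 15, 24, 16]
R5 ← R5 + (9)·R1: [0, 35, 84, 28]
Swap R2 ↔ R3
R4 ← R4 + (1/3)·R2: [0, 0, -4, 4/3]
R5 ← R5 − (7/3)·R2: [0, 0, 28, -28/3]
R4 ← R4 − (2/3)·R3: [0, 0, 0, 0]
R5 ← R5 + (14/3)·R3: [0, 0, 0, 0]
Echelon form has 3 nonzero rows, so rank(A) = 3.
Each nonzero row contributes one pivot column: 3 pivot columns.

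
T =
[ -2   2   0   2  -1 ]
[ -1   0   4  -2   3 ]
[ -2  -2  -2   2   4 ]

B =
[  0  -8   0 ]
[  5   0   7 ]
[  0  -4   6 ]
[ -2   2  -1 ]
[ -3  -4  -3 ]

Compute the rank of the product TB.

First compute TB:
[[  9,  24,  15],
 [ -5, -24,  17],
 [-26,  12, -40]]
Now row reduce the product.
R2 ← R2 + (5/9)·R1: [0, -32/3, 76/3]
R3 ← R3 + (26/9)·R1: [0, 244/3, 10/3]
R3 ← R3 + (61/8)·R2: [0, 0, 393/2]
3 nonzero rows, so rank(TB) = 3.

3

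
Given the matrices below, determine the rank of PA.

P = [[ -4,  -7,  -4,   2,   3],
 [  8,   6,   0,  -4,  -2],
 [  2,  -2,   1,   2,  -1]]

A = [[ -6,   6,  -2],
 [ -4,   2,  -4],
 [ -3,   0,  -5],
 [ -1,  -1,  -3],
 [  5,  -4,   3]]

First compute PA:
[[ 77, -52,  59],
 [-78,  72, -34],
 [-14,  10, -10]]
Now row reduce the product.
R2 ← R2 + (78/77)·R1: [0, 1488/77, 1984/77]
R3 ← R3 + (2/11)·R1: [0, 6/11, 8/11]
R3 ← R3 − (7/248)·R2: [0, 0, 0]
2 nonzero rows, so rank(PA) = 2.

2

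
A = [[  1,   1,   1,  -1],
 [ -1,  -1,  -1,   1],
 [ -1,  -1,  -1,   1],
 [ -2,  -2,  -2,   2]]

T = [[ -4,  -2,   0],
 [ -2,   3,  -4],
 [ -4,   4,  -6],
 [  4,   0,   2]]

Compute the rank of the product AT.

1

First compute AT:
[[-14,   5, -12],
 [ 14,  -5,  12],
 [ 14,  -5,  12],
 [ 28, -10,  24]]
Now row reduce the product.
R2 ← R2 + R1: [0, 0, 0]
R3 ← R3 + R1: [0, 0, 0]
R4 ← R4 + (2)·R1: [0, 0, 0]
1 nonzero row, so rank(AT) = 1.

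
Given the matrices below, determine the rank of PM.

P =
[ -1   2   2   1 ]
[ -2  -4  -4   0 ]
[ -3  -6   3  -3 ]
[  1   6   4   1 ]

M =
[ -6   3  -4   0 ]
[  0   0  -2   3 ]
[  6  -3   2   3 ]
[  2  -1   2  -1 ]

2

First compute PM:
[[ 20, -10,   6,  11],
 [-12,   6,   8, -24],
 [ 30, -15,  24,  -6],
 [ 20, -10,  -6,  29]]
Now row reduce the product.
R2 ← R2 + (3/5)·R1: [0, 0, 58/5, -87/5]
R3 ← R3 − (3/2)·R1: [0, 0, 15, -45/2]
R4 ← R4 − R1: [0, 0, -12, 18]
R3 ← R3 − (75/58)·R2: [0, 0, 0, 0]
R4 ← R4 + (30/29)·R2: [0, 0, 0, 0]
2 nonzero rows, so rank(PM) = 2.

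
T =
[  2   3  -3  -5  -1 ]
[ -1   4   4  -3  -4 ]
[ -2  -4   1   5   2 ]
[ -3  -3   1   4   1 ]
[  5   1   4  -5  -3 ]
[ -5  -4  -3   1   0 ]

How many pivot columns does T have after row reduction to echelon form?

Row reduce to echelon form.
R2 ← R2 + (1/2)·R1: [0, 11/2, 5/2, -11/2, -9/2]
R3 ← R3 + R1: [0, -1, -2, 0, 1]
R4 ← R4 + (3/2)·R1: [0, 3/2, -7/2, -7/2, -1/2]
R5 ← R5 − (5/2)·R1: [0, -13/2, 23/2, 15/2, -1/2]
R6 ← R6 + (5/2)·R1: [0, 7/2, -21/2, -23/2, -5/2]
R3 ← R3 + (2/11)·R2: [0, 0, -17/11, -1, 2/11]
R4 ← R4 − (3/11)·R2: [0, 0, -46/11, -2, 8/11]
R5 ← R5 + (13/11)·R2: [0, 0, 159/11, 1, -64/11]
R6 ← R6 − (7/11)·R2: [0, 0, -133/11, -8, 4/11]
R4 ← R4 − (46/17)·R3: [0, 0, 0, 12/17, 4/17]
R5 ← R5 + (159/17)·R3: [0, 0, 0, -142/17, -70/17]
R6 ← R6 − (133/17)·R3: [0, 0, 0, -3/17, -18/17]
R5 ← R5 + (71/6)·R4: [0, 0, 0, 0, -4/3]
R6 ← R6 + (1/4)·R4: [0, 0, 0, 0, -1]
R6 ← R6 − (3/4)·R5: [0, 0, 0, 0, 0]
Echelon form has 5 nonzero rows, so rank(T) = 5.
Each nonzero row contributes one pivot column: 5 pivot columns.

5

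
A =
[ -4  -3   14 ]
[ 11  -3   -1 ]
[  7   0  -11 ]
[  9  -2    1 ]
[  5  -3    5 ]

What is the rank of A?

Row reduce to echelon form.
R2 ← R2 + (11/4)·R1: [0, -45/4, 75/2]
R3 ← R3 + (7/4)·R1: [0, -21/4, 27/2]
R4 ← R4 + (9/4)·R1: [0, -35/4, 65/2]
R5 ← R5 + (5/4)·R1: [0, -27/4, 45/2]
R3 ← R3 − (7/15)·R2: [0, 0, -4]
R4 ← R4 − (7/9)·R2: [0, 0, 10/3]
R5 ← R5 − (3/5)·R2: [0, 0, 0]
R4 ← R4 + (5/6)·R3: [0, 0, 0]
Echelon form has 3 nonzero rows, so rank(A) = 3.

3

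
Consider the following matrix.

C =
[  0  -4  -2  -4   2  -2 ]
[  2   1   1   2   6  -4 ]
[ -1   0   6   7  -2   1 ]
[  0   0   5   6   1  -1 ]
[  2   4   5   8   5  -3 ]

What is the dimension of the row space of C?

Row reduce to echelon form.
Swap R1 ↔ R2
R3 ← R3 + (1/2)·R1: [0, 1/2, 13/2, 8, 1, -1]
R5 ← R5 − R1: [0, 3, 4, 6, -1, 1]
R3 ← R3 + (1/8)·R2: [0, 0, 25/4, 15/2, 5/4, -5/4]
R5 ← R5 + (3/4)·R2: [0, 0, 5/2, 3, 1/2, -1/2]
R4 ← R4 − (4/5)·R3: [0, 0, 0, 0, 0, 0]
R5 ← R5 − (2/5)·R3: [0, 0, 0, 0, 0, 0]
Echelon form has 3 nonzero rows, so rank(C) = 3.
The row space has dimension equal to the rank: 3.

3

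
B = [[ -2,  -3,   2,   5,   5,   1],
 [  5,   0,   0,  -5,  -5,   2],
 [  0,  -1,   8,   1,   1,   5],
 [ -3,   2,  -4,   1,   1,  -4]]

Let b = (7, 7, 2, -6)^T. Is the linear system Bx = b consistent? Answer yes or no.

no

Row reduce the augmented matrix [B | b].
R2 ← R2 + (5/2)·R1: [0, -15/2, 5, 15/2, 15/2, 9/2, 49/2]
R4 ← R4 − (3/2)·R1: [0, 13/2, -7, -13/2, -13/2, -11/2, -33/2]
R3 ← R3 − (2/15)·R2: [0, 0, 22/3, 0, 0, 22/5, -19/15]
R4 ← R4 + (13/15)·R2: [0, 0, -8/3, 0, 0, -8/5, 71/15]
R4 ← R4 + (4/11)·R3: [0, 0, 0, 0, 0, 0, 47/11]
The echelon form has 4 nonzero rows; the last pivot sits in the augmented column, so rank(B) = 3 but rank([B|b]) = 4.
Since the ranks differ, the system is inconsistent.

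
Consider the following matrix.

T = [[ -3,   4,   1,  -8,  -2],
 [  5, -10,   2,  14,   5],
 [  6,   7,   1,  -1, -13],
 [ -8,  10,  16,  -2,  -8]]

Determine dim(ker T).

1

Row reduce to echelon form.
R2 ← R2 + (5/3)·R1: [0, -10/3, 11/3, 2/3, 5/3]
R3 ← R3 + (2)·R1: [0, 15, 3, -17, -17]
R4 ← R4 − (8/3)·R1: [0, -2/3, 40/3, 58/3, -8/3]
R3 ← R3 + (9/2)·R2: [0, 0, 39/2, -14, -19/2]
R4 ← R4 − (1/5)·R2: [0, 0, 63/5, 96/5, -3]
R4 ← R4 − (42/65)·R3: [0, 0, 0, 1836/65, 204/65]
4 nonzero rows, so rank(T) = 4.
T has 5 columns; by rank–nullity, nullity = 5 − 4 = 1.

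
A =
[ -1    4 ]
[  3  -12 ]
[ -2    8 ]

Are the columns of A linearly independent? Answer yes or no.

Row reduce A to echelon form.
R2 ← R2 + (3)·R1: [0, 0]
R3 ← R3 − (2)·R1: [0, 0]
1 pivot among 2 columns.
Only 1 < 2 pivot columns, so the columns are linearly dependent.

no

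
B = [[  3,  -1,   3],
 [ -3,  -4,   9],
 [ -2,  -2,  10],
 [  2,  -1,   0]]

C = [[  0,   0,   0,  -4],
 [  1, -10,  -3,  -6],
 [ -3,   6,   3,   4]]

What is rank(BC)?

First compute BC:
[[-10,  28,  12,   6],
 [-31,  94,  39,  72],
 [-32,  80,  36,  60],
 [ -1,  10,   3,  -2]]
Now row reduce the product.
R2 ← R2 − (31/10)·R1: [0, 36/5, 9/5, 267/5]
R3 ← R3 − (16/5)·R1: [0, -48/5, -12/5, 204/5]
R4 ← R4 − (1/10)·R1: [0, 36/5, 9/5, -13/5]
R3 ← R3 + (4/3)·R2: [0, 0, 0, 112]
R4 ← R4 − R2: [0, 0, 0, -56]
R4 ← R4 + (1/2)·R3: [0, 0, 0, 0]
3 nonzero rows, so rank(BC) = 3.

3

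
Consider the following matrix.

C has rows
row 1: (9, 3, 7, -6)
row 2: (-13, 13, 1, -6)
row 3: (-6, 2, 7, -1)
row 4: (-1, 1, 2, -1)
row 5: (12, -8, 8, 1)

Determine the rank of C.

4

Row reduce to echelon form.
R2 ← R2 + (13/9)·R1: [0, 52/3, 100/9, -44/3]
R3 ← R3 + (2/3)·R1: [0, 4, 35/3, -5]
R4 ← R4 + (1/9)·R1: [0, 4/3, 25/9, -5/3]
R5 ← R5 − (4/3)·R1: [0, -12, -4/3, 9]
R3 ← R3 − (3/13)·R2: [0, 0, 355/39, -21/13]
R4 ← R4 − (1/13)·R2: [0, 0, 25/13, -7/13]
R5 ← R5 + (9/13)·R2: [0, 0, 248/39, -15/13]
R4 ← R4 − (15/71)·R3: [0, 0, 0, -14/71]
R5 ← R5 − (248/355)·R3: [0, 0, 0, -9/355]
R5 ← R5 − (9/70)·R4: [0, 0, 0, 0]
Echelon form has 4 nonzero rows, so rank(C) = 4.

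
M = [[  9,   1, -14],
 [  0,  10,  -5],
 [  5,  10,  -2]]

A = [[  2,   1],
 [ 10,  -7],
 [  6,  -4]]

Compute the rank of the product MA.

2

First compute MA:
[[-56,  58],
 [ 70, -50],
 [ 98, -57]]
Now row reduce the product.
R2 ← R2 + (5/4)·R1: [0, 45/2]
R3 ← R3 + (7/4)·R1: [0, 89/2]
R3 ← R3 − (89/45)·R2: [0, 0]
2 nonzero rows, so rank(MA) = 2.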